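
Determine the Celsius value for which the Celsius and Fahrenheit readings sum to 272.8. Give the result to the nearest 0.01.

Let C be the Celsius reading. The Fahrenheit reading is F = 1.8·C + 32.
Require C + F = 272.8: (2.8)·C + 32 = 272.8.
C = (272.8 - 32) / (2.8) = 86.00.

86.00°C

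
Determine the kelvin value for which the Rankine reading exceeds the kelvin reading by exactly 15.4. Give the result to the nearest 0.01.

19.25 K

Let K be the kelvin reading. The Rankine reading is R = 1.8·K.
Require R - K = 15.4: (0.8)·K = 15.4.
K = (15.4) / (0.8) = 19.25.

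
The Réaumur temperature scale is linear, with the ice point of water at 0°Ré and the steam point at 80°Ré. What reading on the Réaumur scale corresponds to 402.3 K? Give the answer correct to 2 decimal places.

First in Celsius: 402.3 - 273.15 = 129.1500°C.
Linearly onto the Réaumur scale: 0 + (129.1500 / 100) × (80 - 0) = 103.32°Ré.

103.32°Ré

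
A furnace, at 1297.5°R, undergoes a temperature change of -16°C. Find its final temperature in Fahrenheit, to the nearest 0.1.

809.0°F

Initial temperature in Celsius: (1297.5 - 491.67) × 5/9 = 447.6833°C.
Final Celsius temperature: 447.6833 - 16.0000 = 431.6833°C.
In Fahrenheit: 431.6833 × 1.8 + 32 = 809.0°F.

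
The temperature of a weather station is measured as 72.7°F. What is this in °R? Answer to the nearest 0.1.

532.4°R

In Celsius: (72.7 - 32) × 5/9 = 22.6111°C.
In Rankine: 22.6111 × 1.8 + 491.67 = 532.4°R.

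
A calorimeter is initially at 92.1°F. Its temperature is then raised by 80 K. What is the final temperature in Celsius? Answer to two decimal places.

113.39°C

Initial temperature in Celsius: (92.1 - 32) × 5/9 = 33.3889°C.
The 80 K change is an interval; Kelvin and Celsius degrees are the same size, so ΔC = +80°C.
Final Celsius temperature: 33.3889 + 80.0000 = 113.3889°C.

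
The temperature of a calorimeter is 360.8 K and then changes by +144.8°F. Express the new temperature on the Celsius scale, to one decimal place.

Initial temperature in Celsius: 360.8 - 273.15 = 87.6500°C.
The 144.8°F change is an interval, so only the factor 5/9 applies: +144.8 × 5/9 = +80.4444°C.
Final Celsius temperature: 87.6500 + 80.4444 = 168.0944°C.

168.1°C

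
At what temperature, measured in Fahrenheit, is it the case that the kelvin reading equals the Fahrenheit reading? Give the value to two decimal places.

Let F be the Fahrenheit reading. The kelvin reading is K = 5/9·F + 255.372.
Set K = F: 5/9·F + 255.372 = F.
(-4/9)·F = -255.372  ⇒  F = 574.59.

574.59°F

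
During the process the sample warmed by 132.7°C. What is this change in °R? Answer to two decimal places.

238.86°R

For a temperature interval the offset drops out; only the factor 1.8 applies.
132.7 × 1.8 = 238.86.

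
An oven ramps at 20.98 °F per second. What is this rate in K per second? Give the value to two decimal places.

Since only a temperature interval is involved, the additive offset between the scales drops out.
A change of 1°F is a change of 5/9 K, so 20.98 × 5/9 = 11.66.

11.66 K/second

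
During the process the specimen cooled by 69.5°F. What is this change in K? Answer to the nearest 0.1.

For a temperature interval the offset drops out; only the factor 5/9 applies.
69.5 × 5/9 = 38.6.

38.6 K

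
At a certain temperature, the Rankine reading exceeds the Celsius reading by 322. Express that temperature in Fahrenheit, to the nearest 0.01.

-349.76°F

Let x be the Rankine reading; then the Celsius reading is 5/9·x - 273.15.
(5/9·x - 273.15) - x = -322  ⇒  (-4/9)·x = -48.85  ⇒  x = 109.9125°R.
In Celsius: (109.9125 - 491.67) × 5/9 = -212.0875°C.
In Fahrenheit: -212.0875 × 1.8 + 32 = -349.76°F.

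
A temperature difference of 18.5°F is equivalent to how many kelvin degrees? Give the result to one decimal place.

Only the scale ratio 5/9 matters for a change in temperature.
18.5 × 5/9 = 10.3.

10.3 K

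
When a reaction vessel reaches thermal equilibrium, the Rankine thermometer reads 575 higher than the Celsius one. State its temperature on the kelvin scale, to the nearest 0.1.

377.3 K

Let x be the Celsius reading; then the Rankine reading is 1.8·x + 491.67.
(1.8·x + 491.67) - x = 575  ⇒  (0.8)·x = 83.33  ⇒  x = 104.1625°C.
In kelvin: 104.1625 + 273.15 = 377.3 K.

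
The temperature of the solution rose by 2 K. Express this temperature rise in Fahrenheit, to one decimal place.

Only the scale ratio 1.8 matters for a change in temperature.
2 × 1.8 = 3.6.

3.6°F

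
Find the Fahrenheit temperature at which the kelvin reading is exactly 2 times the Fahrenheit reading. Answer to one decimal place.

176.8°F

Let F be the Fahrenheit reading. The kelvin reading is K = 5/9·F + 255.372.
Require K = 2·F: 5/9·F + 255.372 = 2·F.
(-13/9)·F = -255.372  ⇒  F = 176.8.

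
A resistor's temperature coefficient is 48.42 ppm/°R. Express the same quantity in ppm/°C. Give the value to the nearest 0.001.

87.156 ppm/°C

Since only a temperature interval is involved, the additive offset between the scales drops out.
A change of 1°C is a change of 1.8°R, so per °C the value is 48.42 × 1.8 = 87.156.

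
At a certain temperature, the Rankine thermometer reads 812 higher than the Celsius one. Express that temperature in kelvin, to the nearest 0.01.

Let x be the Celsius reading; then the Rankine reading is 1.8·x + 491.67.
(1.8·x + 491.67) - x = 812  ⇒  (0.8)·x = 320.33  ⇒  x = 400.4125°C.
In kelvin: 400.4125 + 273.15 = 673.56 K.

673.56 K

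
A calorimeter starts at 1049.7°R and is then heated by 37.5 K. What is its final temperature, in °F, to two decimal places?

Initial temperature in Celsius: (1049.7 - 491.67) × 5/9 = 310.0167°C.
The 37.5 K change is an interval; Kelvin and Celsius degrees are the same size, so ΔC = +37.5°C.
Final Celsius temperature: 310.0167 + 37.5000 = 347.5167°C.
In Fahrenheit: 347.5167 × 1.8 + 32 = 657.53°F.

657.53°F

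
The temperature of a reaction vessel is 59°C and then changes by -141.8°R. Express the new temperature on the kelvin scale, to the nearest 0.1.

The 141.8°R change is an interval, so only the factor 5/9 applies: -141.8 × 5/9 = -78.7778°C.
Final Celsius temperature: 59.0000 - 78.7778 = -19.7778°C.
In kelvin: -19.7778 + 273.15 = 253.4 K.

253.4 K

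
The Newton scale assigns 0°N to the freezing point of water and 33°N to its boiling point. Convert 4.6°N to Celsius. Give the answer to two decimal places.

13.94°C

Linear interpolation between the fixed points: C = (4.6 - 0) × 100 / (33 - 0) = 13.9394°C.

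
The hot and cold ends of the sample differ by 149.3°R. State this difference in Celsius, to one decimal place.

82.9°C

Only the scale ratio 5/9 matters for a change in temperature.
149.3 × 5/9 = 82.9.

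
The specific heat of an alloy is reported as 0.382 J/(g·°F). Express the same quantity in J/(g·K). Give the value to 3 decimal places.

Since only a temperature interval is involved, the additive offset between the scales drops out.
A change of 1 K is a change of 1.8°F, so per K the value is 0.382 × 1.8 = 0.688.

0.688 J/(g·K)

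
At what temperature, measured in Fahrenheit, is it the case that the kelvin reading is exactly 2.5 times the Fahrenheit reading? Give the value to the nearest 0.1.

131.3°F

Let F be the Fahrenheit reading. The kelvin reading is K = 5/9·F + 255.372.
Require K = 2.5·F: 5/9·F + 255.372 = 2.5·F.
(-35/18)·F = -255.372  ⇒  F = 131.3.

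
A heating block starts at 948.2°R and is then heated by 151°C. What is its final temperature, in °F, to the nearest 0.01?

Initial temperature in Celsius: (948.2 - 491.67) × 5/9 = 253.6278°C.
Final Celsius temperature: 253.6278 + 151.0000 = 404.6278°C.
In Fahrenheit: 404.6278 × 1.8 + 32 = 760.33°F.

760.33°F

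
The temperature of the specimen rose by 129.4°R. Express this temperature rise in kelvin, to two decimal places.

For a temperature interval the offset drops out; only the factor 5/9 applies.
129.4 × 5/9 = 71.89.

71.89 K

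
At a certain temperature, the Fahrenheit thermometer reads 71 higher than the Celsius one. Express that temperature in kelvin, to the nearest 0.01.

321.90 K

Let x be the Celsius reading; then the Fahrenheit reading is 1.8·x + 32.
(1.8·x + 32) - x = 71  ⇒  (0.8)·x = 39  ⇒  x = 48.7500°C.
In kelvin: 48.7500 + 273.15 = 321.90 K.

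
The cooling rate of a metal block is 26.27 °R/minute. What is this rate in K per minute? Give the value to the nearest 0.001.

14.594 K/minute

Since only a temperature interval is involved, the additive offset between the scales drops out.
A change of 1°R is a change of 5/9 K, so 26.27 × 5/9 = 14.594.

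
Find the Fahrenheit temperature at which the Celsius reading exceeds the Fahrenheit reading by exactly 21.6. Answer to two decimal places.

Let F be the Fahrenheit reading. The Celsius reading is C = 5/9·F - 17.7778.
Require C - F = 21.6: (-4/9)·F - 17.7778 = 21.6.
F = (21.6 + 17.7778) / (-4/9) = -88.60.

-88.60°F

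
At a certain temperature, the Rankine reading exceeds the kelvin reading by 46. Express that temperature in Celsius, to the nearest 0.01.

-215.65°C

Let x be the Rankine reading; then the kelvin reading is 5/9·x.
(5/9·x) - x = -46  ⇒  (-4/9)·x = -46  ⇒  x = 103.5000°R.
In Celsius: (103.5 - 491.67) × 5/9 = -215.65°C.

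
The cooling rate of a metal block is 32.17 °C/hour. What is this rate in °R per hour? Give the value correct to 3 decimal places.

57.906 °R/hour

The quantity depends on a temperature interval, so only the ratio of degree sizes applies; the offset between the scales is irrelevant.
A change of 1°C is a change of 1.8°R, so 32.17 × 1.8 = 57.906.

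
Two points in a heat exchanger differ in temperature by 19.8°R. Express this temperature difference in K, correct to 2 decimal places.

11.00 K

For a temperature interval the offset drops out; only the factor 5/9 applies.
19.8 × 5/9 = 11.00.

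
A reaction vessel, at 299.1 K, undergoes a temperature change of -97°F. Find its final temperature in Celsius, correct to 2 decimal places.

-27.94°C

Initial temperature in Celsius: 299.1 - 273.15 = 25.9500°C.
The 97°F change is an interval, so only the factor 5/9 applies: -97 × 5/9 = -53.8889°C.
Final Celsius temperature: 25.9500 - 53.8889 = -27.9389°C.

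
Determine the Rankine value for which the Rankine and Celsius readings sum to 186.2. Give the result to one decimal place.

Let R be the Rankine reading. The Celsius reading is C = 5/9·R - 273.15.
Require R + C = 186.2: (14/9)·R - 273.15 = 186.2.
R = (186.2 + 273.15) / (14/9) = 295.3.

295.3°R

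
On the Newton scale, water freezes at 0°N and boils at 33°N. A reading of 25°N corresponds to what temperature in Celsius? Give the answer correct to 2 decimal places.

75.76°C

Linear interpolation between the fixed points: C = (25 - 0) × 100 / (33 - 0) = 75.7576°C.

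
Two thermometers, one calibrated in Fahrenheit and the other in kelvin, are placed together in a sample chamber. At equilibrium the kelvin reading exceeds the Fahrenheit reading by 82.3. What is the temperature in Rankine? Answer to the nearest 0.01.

849.08°R

Let x be the Fahrenheit reading; then the kelvin reading is 5/9·x + 255.372.
(5/9·x + 255.372) - x = 82.3  ⇒  (-4/9)·x = -173.072  ⇒  x = 389.4125°F.
In Celsius: (389.4125 - 32) × 5/9 = 198.5625°C.
In Rankine: 198.5625 × 1.8 + 491.67 = 849.08°R.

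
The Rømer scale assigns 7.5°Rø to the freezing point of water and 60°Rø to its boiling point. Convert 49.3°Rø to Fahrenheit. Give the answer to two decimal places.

Linear interpolation between the fixed points: C = (49.3 - 7.5) × 100 / (60 - 7.5) = 79.6190°C.
Then 79.6190 × 1.8 + 32 = 175.31°F.

175.31°F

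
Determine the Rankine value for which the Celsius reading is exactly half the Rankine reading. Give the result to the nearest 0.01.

4916.70°R

Let R be the Rankine reading. The Celsius reading is C = 5/9·R - 273.15.
Require C = 0.5·R: 5/9·R - 273.15 = 0.5·R.
(1/18)·R = 273.15  ⇒  R = 4916.70.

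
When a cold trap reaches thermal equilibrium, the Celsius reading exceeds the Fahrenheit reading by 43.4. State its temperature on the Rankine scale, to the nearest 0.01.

Let x be the Fahrenheit reading; then the Celsius reading is 5/9·x - 17.7778.
(5/9·x - 17.7778) - x = 43.4  ⇒  (-4/9)·x = 61.1778  ⇒  x = -137.6500°F.
In Celsius: (-137.65 - 32) × 5/9 = -94.2500°C.
In Rankine: -94.2500 × 1.8 + 491.67 = 322.02°R.

322.02°R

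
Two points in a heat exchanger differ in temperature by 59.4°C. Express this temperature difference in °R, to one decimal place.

106.9°R

For a temperature interval the offset drops out; only the factor 1.8 applies.
59.4 × 1.8 = 106.9.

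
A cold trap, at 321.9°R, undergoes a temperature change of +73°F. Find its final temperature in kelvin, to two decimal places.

219.39 K

Initial temperature in Celsius: (321.9 - 491.67) × 5/9 = -94.3167°C.
The 73°F change is an interval, so only the factor 5/9 applies: +73 × 5/9 = +40.5556°C.
Final Celsius temperature: -94.3167 + 40.5556 = -53.7611°C.
In kelvin: -53.7611 + 273.15 = 219.39 K.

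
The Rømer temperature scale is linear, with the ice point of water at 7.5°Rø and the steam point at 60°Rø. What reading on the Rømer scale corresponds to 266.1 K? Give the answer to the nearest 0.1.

3.8°Rø

First in Celsius: 266.1 - 273.15 = -7.0500°C.
Linearly onto the Rømer scale: 7.5 + (-7.0500 / 100) × (60 - 7.5) = 3.8°Rø.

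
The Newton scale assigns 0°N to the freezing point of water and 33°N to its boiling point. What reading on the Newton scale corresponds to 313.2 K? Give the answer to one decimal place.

First in Celsius: 313.2 - 273.15 = 40.0500°C.
Linearly onto the Newton scale: 0 + (40.0500 / 100) × (33 - 0) = 13.2°N.

13.2°N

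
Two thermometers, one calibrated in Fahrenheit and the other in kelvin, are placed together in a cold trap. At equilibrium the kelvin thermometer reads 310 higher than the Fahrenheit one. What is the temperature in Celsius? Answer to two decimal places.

Let x be the Fahrenheit reading; then the kelvin reading is 5/9·x + 255.372.
(5/9·x + 255.372) - x = 310  ⇒  (-4/9)·x = 54.6278  ⇒  x = -122.9125°F.
In Celsius: (-122.9125 - 32) × 5/9 = -86.06°C.

-86.06°C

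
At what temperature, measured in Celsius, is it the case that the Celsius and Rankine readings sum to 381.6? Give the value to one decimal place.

-39.3°C

Let C be the Celsius reading. The Rankine reading is R = 1.8·C + 491.67.
Require C + R = 381.6: (2.8)·C + 491.67 = 381.6.
C = (381.6 - 491.67) / (2.8) = -39.3.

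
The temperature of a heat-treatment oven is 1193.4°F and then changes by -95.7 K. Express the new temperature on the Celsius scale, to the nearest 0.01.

Initial temperature in Celsius: (1193.4 - 32) × 5/9 = 645.2222°C.
The 95.7 K change is an interval; Kelvin and Celsius degrees are the same size, so ΔC = -95.7°C.
Final Celsius temperature: 645.2222 - 95.7000 = 549.5222°C.

549.52°C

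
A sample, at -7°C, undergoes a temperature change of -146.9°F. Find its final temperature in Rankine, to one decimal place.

The 146.9°F change is an interval, so only the factor 5/9 applies: -146.9 × 5/9 = -81.6111°C.
Final Celsius temperature: -7.0000 - 81.6111 = -88.6111°C.
In Rankine: -88.6111 × 1.8 + 491.67 = 332.2°R.

332.2°R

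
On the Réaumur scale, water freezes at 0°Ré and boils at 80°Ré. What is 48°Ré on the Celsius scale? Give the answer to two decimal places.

60.00°C

Linear interpolation between the fixed points: C = (48 - 0) × 100 / (80 - 0) = 60.0000°C.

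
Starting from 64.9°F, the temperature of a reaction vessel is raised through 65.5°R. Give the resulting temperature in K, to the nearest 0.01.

Initial temperature in Celsius: (64.9 - 32) × 5/9 = 18.2778°C.
The 65.5°R change is an interval, so only the factor 5/9 applies: +65.5 × 5/9 = +36.3889°C.
Final Celsius temperature: 18.2778 + 36.3889 = 54.6667°C.
In kelvin: 54.6667 + 273.15 = 327.82 K.

327.82 K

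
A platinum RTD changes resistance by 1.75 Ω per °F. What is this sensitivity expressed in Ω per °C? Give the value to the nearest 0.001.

Since only a temperature interval is involved, the additive offset between the scales drops out.
A change of 1°C is a change of 1.8°F, so per °C the value is 1.75 × 1.8 = 3.150.

3.150 Ω per °C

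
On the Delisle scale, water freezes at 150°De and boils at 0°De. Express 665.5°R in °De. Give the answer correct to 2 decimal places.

First in Celsius: (665.5 - 491.67) × 5/9 = 96.5722°C.
Linearly onto the Delisle scale: 150 + (96.5722 / 100) × (0 - 150) = 5.14°De.

5.14°De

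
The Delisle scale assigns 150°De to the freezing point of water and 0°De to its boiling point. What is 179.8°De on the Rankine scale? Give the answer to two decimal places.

455.91°R

Linear interpolation between the fixed points: C = (179.8 - 150) × 100 / (0 - 150) = -19.8667°C.
Then -19.8667 × 1.8 + 491.67 = 455.91°R.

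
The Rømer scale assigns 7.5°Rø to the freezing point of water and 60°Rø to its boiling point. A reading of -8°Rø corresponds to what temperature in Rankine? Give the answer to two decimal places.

438.53°R

Linear interpolation between the fixed points: C = (-8 - 7.5) × 100 / (60 - 7.5) = -29.5238°C.
Then -29.5238 × 1.8 + 491.67 = 438.53°R.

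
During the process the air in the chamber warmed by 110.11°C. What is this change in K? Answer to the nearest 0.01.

110.11 K

Celsius and kelvin degrees are the same size, so the interval is unchanged: 110.11.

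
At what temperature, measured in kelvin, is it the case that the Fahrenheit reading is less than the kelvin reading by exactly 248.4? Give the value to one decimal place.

Let K be the kelvin reading. The Fahrenheit reading is F = 1.8·K - 459.67.
Require F - K = -248.4: (0.8)·K - 459.67 = -248.4.
K = (-248.4 + 459.67) / (0.8) = 264.1.

264.1 K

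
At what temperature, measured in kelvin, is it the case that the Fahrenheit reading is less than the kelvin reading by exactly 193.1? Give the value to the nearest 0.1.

Let K be the kelvin reading. The Fahrenheit reading is F = 1.8·K - 459.67.
Require F - K = -193.1: (0.8)·K - 459.67 = -193.1.
K = (-193.1 + 459.67) / (0.8) = 333.2.

333.2 K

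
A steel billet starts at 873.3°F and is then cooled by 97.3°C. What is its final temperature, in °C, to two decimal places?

370.09°C

Initial temperature in Celsius: (873.3 - 32) × 5/9 = 467.3889°C.
Final Celsius temperature: 467.3889 - 97.3000 = 370.0889°C.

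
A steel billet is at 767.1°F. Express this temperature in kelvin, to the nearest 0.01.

681.54 K

In Celsius: (767.1 - 32) × 5/9 = 408.3889°C.
In kelvin: 408.3889 + 273.15 = 681.54 K.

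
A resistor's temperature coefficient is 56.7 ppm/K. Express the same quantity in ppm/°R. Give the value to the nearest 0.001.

31.500 ppm/°R

The quantity depends on a temperature interval, so only the ratio of degree sizes applies; the offset between the scales is irrelevant.
A change of 1°R is a change of 5/9 K, so per °R the value is 56.7 × 5/9 = 31.500.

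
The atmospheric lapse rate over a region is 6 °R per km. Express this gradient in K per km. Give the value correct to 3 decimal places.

Since only a temperature interval is involved, the additive offset between the scales drops out.
A change of 1°R is a change of 5/9 K, so 6 × 5/9 = 3.333.

3.333 K/km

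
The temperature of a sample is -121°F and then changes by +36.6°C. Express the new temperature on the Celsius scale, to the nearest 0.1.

Initial temperature in Celsius: (-121 - 32) × 5/9 = -85.0000°C.
Final Celsius temperature: -85.0000 + 36.6000 = -48.4000°C.

-48.4°C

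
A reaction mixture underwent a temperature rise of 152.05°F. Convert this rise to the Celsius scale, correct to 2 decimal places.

84.47°C

For a temperature interval the offset drops out; only the factor 5/9 applies.
152.05 × 5/9 = 84.47.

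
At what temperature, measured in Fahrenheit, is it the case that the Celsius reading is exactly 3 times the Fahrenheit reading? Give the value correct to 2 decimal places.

Let F be the Fahrenheit reading. The Celsius reading is C = 5/9·F - 17.7778.
Require C = 3·F: 5/9·F - 17.7778 = 3·F.
(-22/9)·F = 17.7778  ⇒  F = -7.27.

-7.27°F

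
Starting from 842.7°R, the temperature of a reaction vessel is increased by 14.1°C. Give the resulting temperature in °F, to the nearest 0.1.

Initial temperature in Celsius: (842.7 - 491.67) × 5/9 = 195.0167°C.
Final Celsius temperature: 195.0167 + 14.1000 = 209.1167°C.
In Fahrenheit: 209.1167 × 1.8 + 32 = 408.4°F.

408.4°F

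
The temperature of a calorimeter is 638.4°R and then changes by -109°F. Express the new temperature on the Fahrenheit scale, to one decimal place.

69.7°F

Initial temperature in Celsius: (638.4 - 491.67) × 5/9 = 81.5167°C.
The 109°F change is an interval, so only the factor 5/9 applies: -109 × 5/9 = -60.5556°C.
Final Celsius temperature: 81.5167 - 60.5556 = 20.9611°C.
In Fahrenheit: 20.9611 × 1.8 + 32 = 69.7°F.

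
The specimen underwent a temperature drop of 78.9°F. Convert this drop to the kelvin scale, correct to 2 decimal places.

43.83 K

An interval of 1°F corresponds to 5/9 K.
78.9 × 5/9 = 43.83.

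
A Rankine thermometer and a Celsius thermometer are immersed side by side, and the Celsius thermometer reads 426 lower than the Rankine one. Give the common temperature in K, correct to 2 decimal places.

Let x be the Rankine reading; then the Celsius reading is 5/9·x - 273.15.
(5/9·x - 273.15) - x = -426  ⇒  (-4/9)·x = -152.85  ⇒  x = 343.9125°R.
In Celsius: (343.9125 - 491.67) × 5/9 = -82.0875°C.
In kelvin: -82.0875 + 273.15 = 191.06 K.

191.06 K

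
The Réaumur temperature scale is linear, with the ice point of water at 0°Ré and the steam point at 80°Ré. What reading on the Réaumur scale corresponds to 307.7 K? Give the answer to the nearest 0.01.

27.64°Ré

First in Celsius: 307.7 - 273.15 = 34.5500°C.
Linearly onto the Réaumur scale: 0 + (34.5500 / 100) × (80 - 0) = 27.64°Ré.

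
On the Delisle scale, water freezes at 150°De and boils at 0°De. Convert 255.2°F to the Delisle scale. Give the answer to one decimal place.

-36.0°De

First in Celsius: (255.2 - 32) × 5/9 = 124.0000°C.
Linearly onto the Delisle scale: 150 + (124.0000 / 100) × (0 - 150) = -36.0°De.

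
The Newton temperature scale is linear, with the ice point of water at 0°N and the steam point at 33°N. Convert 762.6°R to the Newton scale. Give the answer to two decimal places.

First in Celsius: (762.6 - 491.67) × 5/9 = 150.5167°C.
Linearly onto the Newton scale: 0 + (150.5167 / 100) × (33 - 0) = 49.67°N.

49.67°N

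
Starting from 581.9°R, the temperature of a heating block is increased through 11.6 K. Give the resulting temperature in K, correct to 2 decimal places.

Initial temperature in Celsius: (581.9 - 491.67) × 5/9 = 50.1278°C.
The 11.6 K change is an interval; Kelvin and Celsius degrees are the same size, so ΔC = +11.6°C.
Final Celsius temperature: 50.1278 + 11.6000 = 61.7278°C.
In kelvin: 61.7278 + 273.15 = 334.88 K.

334.88 K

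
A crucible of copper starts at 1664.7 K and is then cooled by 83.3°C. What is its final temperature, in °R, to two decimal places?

Initial temperature in Celsius: 1664.7 - 273.15 = 1391.5500°C.
Final Celsius temperature: 1391.5500 - 83.3000 = 1308.2500°C.
In Rankine: 1308.2500 × 1.8 + 491.67 = 2846.52°R.

2846.52°R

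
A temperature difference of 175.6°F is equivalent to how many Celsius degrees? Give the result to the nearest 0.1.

For a temperature interval the offset drops out; only the factor 5/9 applies.
175.6 × 5/9 = 97.6.

97.6°C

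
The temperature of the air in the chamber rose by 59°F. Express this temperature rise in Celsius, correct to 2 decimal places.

32.78°C

For a temperature interval the offset drops out; only the factor 5/9 applies.
59 × 5/9 = 32.78.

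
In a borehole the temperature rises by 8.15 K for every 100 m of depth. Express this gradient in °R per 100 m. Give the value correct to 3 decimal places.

Since only a temperature interval is involved, the additive offset between the scales drops out.
A change of 1 K is a change of 1.8°R, so 8.15 × 1.8 = 14.670.

14.670 °R/100 m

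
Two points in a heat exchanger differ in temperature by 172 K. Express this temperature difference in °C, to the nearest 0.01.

Kelvin and Celsius degrees are the same size, so the interval is unchanged: 172.00.

172.00°C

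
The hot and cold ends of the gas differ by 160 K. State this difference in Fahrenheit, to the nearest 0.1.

Only the scale ratio 1.8 matters for a change in temperature.
160 × 1.8 = 288.0.

288.0°F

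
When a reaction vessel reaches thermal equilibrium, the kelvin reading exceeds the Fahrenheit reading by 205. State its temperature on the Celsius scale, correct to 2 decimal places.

45.19°C

Let x be the kelvin reading; then the Fahrenheit reading is 1.8·x - 459.67.
(1.8·x - 459.67) - x = -205  ⇒  (0.8)·x = 254.67  ⇒  x = 318.3375 K.
In Celsius: 318.3375 - 273.15 = 45.19°C.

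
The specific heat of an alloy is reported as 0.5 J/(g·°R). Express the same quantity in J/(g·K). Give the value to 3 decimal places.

0.900 J/(g·K)

Since only a temperature interval is involved, the additive offset between the scales drops out.
A change of 1 K is a change of 1.8°R, so per K the value is 0.5 × 1.8 = 0.900.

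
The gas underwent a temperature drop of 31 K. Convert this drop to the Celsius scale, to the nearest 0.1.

31.0°C

Kelvin and Celsius degrees are the same size, so the interval is unchanged: 31.0.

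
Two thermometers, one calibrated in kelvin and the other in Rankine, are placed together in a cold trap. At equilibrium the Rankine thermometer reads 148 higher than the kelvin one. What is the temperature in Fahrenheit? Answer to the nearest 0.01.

Let x be the kelvin reading; then the Rankine reading is 1.8·x.
(1.8·x) - x = 148  ⇒  (0.8)·x = 148  ⇒  x = 185.0000 K.
In Celsius: 185 - 273.15 = -88.1500°C.
In Fahrenheit: -88.1500 × 1.8 + 32 = -126.67°F.

-126.67°F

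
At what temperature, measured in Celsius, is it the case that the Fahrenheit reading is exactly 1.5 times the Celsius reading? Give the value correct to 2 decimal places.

-106.67°C

Let C be the Celsius reading. The Fahrenheit reading is F = 1.8·C + 32.
Require F = 1.5·C: 1.8·C + 32 = 1.5·C.
(0.3)·C = -32  ⇒  C = -106.67.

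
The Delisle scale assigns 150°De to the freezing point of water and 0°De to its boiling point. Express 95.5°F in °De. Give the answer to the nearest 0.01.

97.08°De

First in Celsius: (95.5 - 32) × 5/9 = 35.2778°C.
Linearly onto the Delisle scale: 150 + (35.2778 / 100) × (0 - 150) = 97.08°De.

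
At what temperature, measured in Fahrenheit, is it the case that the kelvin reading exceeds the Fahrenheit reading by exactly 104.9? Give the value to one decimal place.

338.6°F

Let F be the Fahrenheit reading. The kelvin reading is K = 5/9·F + 255.372.
Require K - F = 104.9: (-4/9)·F + 255.372 = 104.9.
F = (104.9 - 255.372) / (-4/9) = 338.6.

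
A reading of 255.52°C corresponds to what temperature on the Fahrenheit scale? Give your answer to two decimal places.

491.94°F

In Fahrenheit: 255.5200 × 1.8 + 32 = 491.94°F.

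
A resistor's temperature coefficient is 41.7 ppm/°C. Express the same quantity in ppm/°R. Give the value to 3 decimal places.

Since only a temperature interval is involved, the additive offset between the scales drops out.
A change of 1°R is a change of 5/9°C, so per °R the value is 41.7 × 5/9 = 23.167.

23.167 ppm/°R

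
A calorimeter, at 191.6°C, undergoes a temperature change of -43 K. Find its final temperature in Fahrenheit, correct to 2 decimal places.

The 43 K change is an interval; Kelvin and Celsius degrees are the same size, so ΔC = -43°C.
Final Celsius temperature: 191.6000 - 43.0000 = 148.6000°C.
In Fahrenheit: 148.6000 × 1.8 + 32 = 299.48°F.

299.48°F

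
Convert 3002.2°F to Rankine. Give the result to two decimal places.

3461.87°R

In Celsius: (3002.2 - 32) × 5/9 = 1650.1111°C.
In Rankine: 1650.1111 × 1.8 + 491.67 = 3461.87°R.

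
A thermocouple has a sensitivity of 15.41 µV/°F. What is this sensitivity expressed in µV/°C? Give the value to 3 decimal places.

The quantity depends on a temperature interval, so only the ratio of degree sizes applies; the offset between the scales is irrelevant.
A change of 1°C is a change of 1.8°F, so per °C the value is 15.41 × 1.8 = 27.738.

27.738 µV/°C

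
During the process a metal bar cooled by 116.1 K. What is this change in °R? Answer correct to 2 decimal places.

208.98°R

Only the scale ratio 1.8 matters for a change in temperature.
116.1 × 1.8 = 208.98.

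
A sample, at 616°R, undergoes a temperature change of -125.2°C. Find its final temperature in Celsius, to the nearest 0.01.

Initial temperature in Celsius: (616 - 491.67) × 5/9 = 69.0722°C.
Final Celsius temperature: 69.0722 - 125.2000 = -56.1278°C.

-56.13°C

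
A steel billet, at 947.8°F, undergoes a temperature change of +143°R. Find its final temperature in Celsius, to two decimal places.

Initial temperature in Celsius: (947.8 - 32) × 5/9 = 508.7778°C.
The 143°R change is an interval, so only the factor 5/9 applies: +143 × 5/9 = +79.4444°C.
Final Celsius temperature: 508.7778 + 79.4444 = 588.2222°C.

588.22°C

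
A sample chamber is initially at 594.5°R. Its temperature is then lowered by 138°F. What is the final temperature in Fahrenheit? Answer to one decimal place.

-3.2°F

Initial temperature in Celsius: (594.5 - 491.67) × 5/9 = 57.1278°C.
The 138°F change is an interval, so only the factor 5/9 applies: -138 × 5/9 = -76.6667°C.
Final Celsius temperature: 57.1278 - 76.6667 = -19.5389°C.
In Fahrenheit: -19.5389 × 1.8 + 32 = -3.2°F.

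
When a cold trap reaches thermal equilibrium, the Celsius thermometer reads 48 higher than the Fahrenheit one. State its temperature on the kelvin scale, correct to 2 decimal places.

173.15 K

Let x be the Fahrenheit reading; then the Celsius reading is 5/9·x - 17.7778.
(5/9·x - 17.7778) - x = 48  ⇒  (-4/9)·x = 65.7778  ⇒  x = -148.0000°F.
In Celsius: (-148 - 32) × 5/9 = -100.0000°C.
In kelvin: -100.0000 + 273.15 = 173.15 K.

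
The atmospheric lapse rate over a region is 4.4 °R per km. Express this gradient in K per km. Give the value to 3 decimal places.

2.444 K/km

The quantity depends on a temperature interval, so only the ratio of degree sizes applies; the offset between the scales is irrelevant.
A change of 1°R is a change of 5/9 K, so 4.4 × 5/9 = 2.444.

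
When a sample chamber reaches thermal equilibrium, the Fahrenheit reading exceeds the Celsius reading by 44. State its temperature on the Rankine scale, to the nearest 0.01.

518.67°R

Let x be the Celsius reading; then the Fahrenheit reading is 1.8·x + 32.
(1.8·x + 32) - x = 44  ⇒  (0.8)·x = 12  ⇒  x = 15.0000°C.
In Rankine: 15.0000 × 1.8 + 491.67 = 518.67°R.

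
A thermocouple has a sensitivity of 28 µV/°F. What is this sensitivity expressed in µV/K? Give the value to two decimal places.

50.40 µV/K

Since only a temperature interval is involved, the additive offset between the scales drops out.
A change of 1 K is a change of 1.8°F, so per K the value is 28 × 1.8 = 50.40.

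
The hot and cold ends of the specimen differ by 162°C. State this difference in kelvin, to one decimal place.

162.0 K

Celsius and kelvin degrees are the same size, so the interval is unchanged: 162.0.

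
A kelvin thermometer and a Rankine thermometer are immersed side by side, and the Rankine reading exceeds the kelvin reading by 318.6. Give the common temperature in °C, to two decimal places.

125.10°C

Let x be the kelvin reading; then the Rankine reading is 1.8·x.
(1.8·x) - x = 318.6  ⇒  (0.8)·x = 318.6  ⇒  x = 398.2500 K.
In Celsius: 398.25 - 273.15 = 125.10°C.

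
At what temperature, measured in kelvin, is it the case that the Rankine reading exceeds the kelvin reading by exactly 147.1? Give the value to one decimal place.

183.9 K

Let K be the kelvin reading. The Rankine reading is R = 1.8·K.
Require R - K = 147.1: (0.8)·K = 147.1.
K = (147.1) / (0.8) = 183.9.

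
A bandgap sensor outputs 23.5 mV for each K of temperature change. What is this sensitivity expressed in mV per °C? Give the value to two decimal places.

The quantity depends on a temperature interval, so only the ratio of degree sizes applies; the offset between the scales is irrelevant.
A change of 1°C is a change of 1 K, so per °C the value is 23.5 × 1 = 23.50.

23.50 mV per °C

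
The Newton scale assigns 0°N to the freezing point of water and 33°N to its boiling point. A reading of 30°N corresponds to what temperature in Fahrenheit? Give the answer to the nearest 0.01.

Linear interpolation between the fixed points: C = (30 - 0) × 100 / (33 - 0) = 90.9091°C.
Then 90.9091 × 1.8 + 32 = 195.64°F.

195.64°F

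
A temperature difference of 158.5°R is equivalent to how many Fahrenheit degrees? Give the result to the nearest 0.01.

158.50°F

Rankine and Fahrenheit degrees are the same size, so the interval is unchanged: 158.50.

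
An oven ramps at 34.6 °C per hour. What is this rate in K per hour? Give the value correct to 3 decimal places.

The quantity depends on a temperature interval, so only the ratio of degree sizes applies; the offset between the scales is irrelevant.
A change of 1°C is a change of 1 K, so 34.6 × 1 = 34.600.

34.600 K/hour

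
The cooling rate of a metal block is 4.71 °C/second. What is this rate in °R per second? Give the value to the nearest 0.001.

The quantity depends on a temperature interval, so only the ratio of degree sizes applies; the offset between the scales is irrelevant.
A change of 1°C is a change of 1.8°R, so 4.71 × 1.8 = 8.478.

8.478 °R/second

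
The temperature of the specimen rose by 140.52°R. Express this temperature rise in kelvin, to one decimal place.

78.1 K

For a temperature interval the offset drops out; only the factor 5/9 applies.
140.52 × 5/9 = 78.1.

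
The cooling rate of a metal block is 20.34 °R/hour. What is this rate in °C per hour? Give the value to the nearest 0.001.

The quantity depends on a temperature interval, so only the ratio of degree sizes applies; the offset between the scales is irrelevant.
A change of 1°R is a change of 5/9°C, so 20.34 × 5/9 = 11.300.

11.300 °C/hour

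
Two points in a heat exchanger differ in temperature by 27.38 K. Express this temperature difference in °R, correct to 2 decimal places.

For a temperature interval the offset drops out; only the factor 1.8 applies.
27.38 × 1.8 = 49.28.

49.28°R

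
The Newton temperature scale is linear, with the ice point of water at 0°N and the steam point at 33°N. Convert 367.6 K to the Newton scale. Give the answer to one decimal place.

First in Celsius: 367.6 - 273.15 = 94.4500°C.
Linearly onto the Newton scale: 0 + (94.4500 / 100) × (33 - 0) = 31.2°N.

31.2°N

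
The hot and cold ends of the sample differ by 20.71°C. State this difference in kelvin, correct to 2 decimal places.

Celsius and kelvin degrees are the same size, so the interval is unchanged: 20.71.

20.71 K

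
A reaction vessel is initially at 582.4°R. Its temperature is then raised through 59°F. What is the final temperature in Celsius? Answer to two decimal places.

83.18°C

Initial temperature in Celsius: (582.4 - 491.67) × 5/9 = 50.4056°C.
The 59°F change is an interval, so only the factor 5/9 applies: +59 × 5/9 = +32.7778°C.
Final Celsius temperature: 50.4056 + 32.7778 = 83.1833°C.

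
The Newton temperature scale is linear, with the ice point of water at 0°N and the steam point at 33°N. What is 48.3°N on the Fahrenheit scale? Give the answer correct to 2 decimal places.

295.45°F

Linear interpolation between the fixed points: C = (48.3 - 0) × 100 / (33 - 0) = 146.3636°C.
Then 146.3636 × 1.8 + 32 = 295.45°F.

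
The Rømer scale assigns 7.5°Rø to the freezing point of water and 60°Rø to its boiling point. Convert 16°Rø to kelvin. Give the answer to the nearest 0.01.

Linear interpolation between the fixed points: C = (16 - 7.5) × 100 / (60 - 7.5) = 16.1905°C.
Then 16.1905 + 273.15 = 289.34 K.

289.34 K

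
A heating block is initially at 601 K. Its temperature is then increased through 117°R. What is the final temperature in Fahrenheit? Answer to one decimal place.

739.1°F

Initial temperature in Celsius: 601 - 273.15 = 327.8500°C.
The 117°R change is an interval, so only the factor 5/9 applies: +117 × 5/9 = +65.0000°C.
Final Celsius temperature: 327.8500 + 65.0000 = 392.8500°C.
In Fahrenheit: 392.8500 × 1.8 + 32 = 739.1°F.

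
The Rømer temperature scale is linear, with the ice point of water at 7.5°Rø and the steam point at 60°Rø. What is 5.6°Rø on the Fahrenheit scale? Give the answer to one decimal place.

Linear interpolation between the fixed points: C = (5.6 - 7.5) × 100 / (60 - 7.5) = -3.6190°C.
Then -3.6190 × 1.8 + 32 = 25.5°F.

25.5°F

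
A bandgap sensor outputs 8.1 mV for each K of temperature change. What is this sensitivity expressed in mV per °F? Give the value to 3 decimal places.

4.500 mV per °F

Since only a temperature interval is involved, the additive offset between the scales drops out.
A change of 1°F is a change of 5/9 K, so per °F the value is 8.1 × 5/9 = 4.500.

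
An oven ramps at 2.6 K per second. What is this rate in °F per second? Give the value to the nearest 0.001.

4.680 °F/second

Since only a temperature interval is involved, the additive offset between the scales drops out.
A change of 1 K is a change of 1.8°F, so 2.6 × 1.8 = 4.680.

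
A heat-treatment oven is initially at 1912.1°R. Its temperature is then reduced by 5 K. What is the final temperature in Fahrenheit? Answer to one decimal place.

Initial temperature in Celsius: (1912.1 - 491.67) × 5/9 = 789.1278°C.
The 5 K change is an interval; Kelvin and Celsius degrees are the same size, so ΔC = -5°C.
Final Celsius temperature: 789.1278 - 5.0000 = 784.1278°C.
In Fahrenheit: 784.1278 × 1.8 + 32 = 1443.4°F.

1443.4°F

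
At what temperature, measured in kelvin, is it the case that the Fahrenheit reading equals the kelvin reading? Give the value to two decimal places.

574.59 K

Let K be the kelvin reading. The Fahrenheit reading is F = 1.8·K - 459.67.
Set F = K: 1.8·K - 459.67 = K.
(0.8)·K = 459.67  ⇒  K = 574.59.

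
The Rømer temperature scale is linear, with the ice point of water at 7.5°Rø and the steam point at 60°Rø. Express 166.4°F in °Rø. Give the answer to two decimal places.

46.70°Rø

First in Celsius: (166.4 - 32) × 5/9 = 74.6667°C.
Linearly onto the Rømer scale: 7.5 + (74.6667 / 100) × (60 - 7.5) = 46.70°Rø.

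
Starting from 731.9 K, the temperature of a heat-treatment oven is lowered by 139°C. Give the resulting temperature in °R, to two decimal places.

Initial temperature in Celsius: 731.9 - 273.15 = 458.7500°C.
Final Celsius temperature: 458.7500 - 139.0000 = 319.7500°C.
In Rankine: 319.7500 × 1.8 + 491.67 = 1067.22°R.

1067.22°R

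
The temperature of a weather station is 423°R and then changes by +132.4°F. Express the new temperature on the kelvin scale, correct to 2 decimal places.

Initial temperature in Celsius: (423 - 491.67) × 5/9 = -38.1500°C.
The 132.4°F change is an interval, so only the factor 5/9 applies: +132.4 × 5/9 = +73.5556°C.
Final Celsius temperature: -38.1500 + 73.5556 = 35.4056°C.
In kelvin: 35.4056 + 273.15 = 308.56 K.

308.56 K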